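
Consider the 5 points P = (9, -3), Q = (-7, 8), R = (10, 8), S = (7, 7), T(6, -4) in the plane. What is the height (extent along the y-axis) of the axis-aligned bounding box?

12

max y = 8, min y = -4, so height = 12.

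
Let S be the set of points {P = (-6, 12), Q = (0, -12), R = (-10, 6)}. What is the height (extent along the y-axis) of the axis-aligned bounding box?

max y = 12, min y = -12, so height = 24.

24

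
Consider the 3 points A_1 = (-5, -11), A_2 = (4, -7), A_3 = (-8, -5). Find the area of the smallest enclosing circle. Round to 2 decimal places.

116.24

Side lengths²: A_1A_2² = 97, A_1A_3² = 45, A_2A_3² = 148.
Since A_2A_3² = 148 ≥ 97 + 45 = 142, the angle opposite A_2A_3 is not acute, so the smallest enclosing circle has A_2A_3 as diameter.
Centre = midpoint of A_2A_3 = (-2, -6), r² = 148/4 = 37.
Area = π·r² = π·37 ≈ 116.24.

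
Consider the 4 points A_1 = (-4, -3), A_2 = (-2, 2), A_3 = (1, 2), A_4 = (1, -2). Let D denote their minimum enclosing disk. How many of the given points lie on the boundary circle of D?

2

The minimum enclosing circle of a finite set is fixed by two of the points (as a diameter) or three (as a circumcircle).
The farthest pair is A_1–A_3 with squared distance 50. The circle on this segment as diameter has centre (-1.5, -0.5) and r² = 50/4 = 12.5.
Check A_2: distance² to centre = 6.5 ≤ 12.5, so it lies inside.
All remaining points lie in this disk, and no smaller disk contains both endpoints, so this is the minimum enclosing circle.
The points at distance exactly r from the centre are A_1, A_3 — 2 points.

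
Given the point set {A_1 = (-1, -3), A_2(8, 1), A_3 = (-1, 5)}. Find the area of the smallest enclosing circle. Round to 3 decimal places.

91.232

Side lengths²: A_1A_2² = 97, A_1A_3² = 64, A_2A_3² = 97.
Since A_2A_3² = 97 < 97 + 64 = 161, the triangle is acute, so the smallest enclosing circle is the circumcircle.
Circumcentre = (47/18, 1), r² = 9409/324.
Area = π·r² = π·9409/324 ≈ 91.232.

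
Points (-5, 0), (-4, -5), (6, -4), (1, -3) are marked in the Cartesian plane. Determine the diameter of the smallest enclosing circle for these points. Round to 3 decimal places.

11.705

The minimum enclosing circle of a finite set is fixed by two of the points (as a diameter) or three (as a circumcircle).
The farthest pair is (-5, 0)–(6, -4) with squared distance 137. The circle on this segment as diameter has centre (0.5, -2) and r² = 137/4 = 34.25.
Check (-4, -5): distance² to centre = 29.25 ≤ 34.25, so it lies inside.
All remaining points lie in this disk, and no smaller disk contains both endpoints, so this is the minimum enclosing circle.
Diameter = 2r = 2√(34.25) ≈ 11.705.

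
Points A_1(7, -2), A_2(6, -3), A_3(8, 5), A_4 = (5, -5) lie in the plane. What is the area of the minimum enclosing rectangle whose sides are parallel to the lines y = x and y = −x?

In coordinates u = x + y, v = x − y the rectangle is axis-aligned; the map (x,y)→(u,v) scales areas by 2.
u-values: 5, 3, 13, 0; range = 13 − 0 = 13.
v-values: 9, 9, 3, 10; range = 10 − 3 = 7.
Area = (13 × 7) / 2 = 45.5.

45.5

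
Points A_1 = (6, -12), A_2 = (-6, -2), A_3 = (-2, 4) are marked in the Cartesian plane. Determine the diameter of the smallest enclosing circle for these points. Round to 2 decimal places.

17.89

Side lengths²: A_1A_2² = 244, A_1A_3² = 320, A_2A_3² = 52.
Since A_1A_3² = 320 ≥ 244 + 52 = 296, the angle opposite A_1A_3 is not acute, so the smallest enclosing circle has A_1A_3 as diameter.
Centre = midpoint of A_1A_3 = (2, -4), r² = 320/4 = 80.
Diameter = 2r = 2√80 ≈ 17.89.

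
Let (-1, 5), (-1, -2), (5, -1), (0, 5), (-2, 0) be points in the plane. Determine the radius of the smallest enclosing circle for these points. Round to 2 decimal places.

4.30

The minimum enclosing circle is determined by three boundary points: (-1, 5), (-1, -2), (5, -1).
Their circumcentre is (1.5, 1.5) with r² = 18.5.
The farthest remaining point (0, 5) is at distance² 14.5 ≤ 18.5.
r = √(18.5) ≈ 4.30.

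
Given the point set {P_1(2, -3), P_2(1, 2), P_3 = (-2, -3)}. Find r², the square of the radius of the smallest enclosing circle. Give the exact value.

Side lengths²: P_1P_2² = 26, P_1P_3² = 16, P_2P_3² = 34.
Since P_2P_3² = 34 < 26 + 16 = 42, the triangle is acute, so the smallest enclosing circle is the circumcircle.
Circumcentre = (0, -0.8), r² = 8.84.

8.84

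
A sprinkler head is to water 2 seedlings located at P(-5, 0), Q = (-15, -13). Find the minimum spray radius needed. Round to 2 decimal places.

The smallest circle enclosing two points has them as diameter endpoints.
Centre = midpoint = (-10, -6.5); r² = |PQ|²/4 = 269/4 = 67.25.
r = √(67.25) ≈ 8.20.

8.20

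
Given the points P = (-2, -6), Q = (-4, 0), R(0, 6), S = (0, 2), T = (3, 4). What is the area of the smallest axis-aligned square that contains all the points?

The bounding box has width 7 and height 12.
An axis-aligned square enclosing the set must have side ≥ max(width, height).
So the minimum side is max(7, 12) = 12.
Area = 12² = 144.

144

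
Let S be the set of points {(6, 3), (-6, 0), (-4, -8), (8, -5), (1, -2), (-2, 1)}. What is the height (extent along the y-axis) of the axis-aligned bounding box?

11

max y = 3, min y = -8, so height = 11.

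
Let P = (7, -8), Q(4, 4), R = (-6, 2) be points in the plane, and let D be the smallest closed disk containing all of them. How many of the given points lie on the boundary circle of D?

2

Side lengths²: PQ² = 153, PR² = 269, QR² = 104.
Since PR² = 269 ≥ 153 + 104 = 257, the angle opposite PR is not acute, so the smallest enclosing circle has PR as diameter.
Centre = midpoint of PR = (0.5, -3), r² = 269/4 = 67.25.
The points at distance exactly r from the centre are P, R — 2 points.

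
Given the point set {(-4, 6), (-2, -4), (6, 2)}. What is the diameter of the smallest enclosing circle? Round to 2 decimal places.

11.94

Call the three points A, B, C in the order given.
Side lengths²: AB² = 104, AC² = 116, BC² = 100.
Since AC² = 116 < 104 + 100 = 204, the triangle is acute, so the smallest enclosing circle is the circumcircle.
Circumcentre = (1/23, 37/23), r² = 18850/529.
Diameter = 2r = 2√(18850/529) ≈ 11.94.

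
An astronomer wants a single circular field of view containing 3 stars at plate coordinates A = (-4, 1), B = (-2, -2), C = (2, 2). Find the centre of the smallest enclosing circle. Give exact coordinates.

Side lengths²: AB² = 13, AC² = 37, BC² = 32.
Since AC² = 37 < 32 + 13 = 45, the triangle is acute, so the smallest enclosing circle is the circumcircle.
Circumcentre = (-0.9, 0.9), r² = 9.62.
Centre = (-0.9, 0.9).

(-0.9, 0.9)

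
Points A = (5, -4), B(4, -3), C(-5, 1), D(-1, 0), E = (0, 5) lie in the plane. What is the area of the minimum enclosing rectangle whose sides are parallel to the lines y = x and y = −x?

67.5

In coordinates u = x + y, v = x − y the rectangle is axis-aligned; the map (x,y)→(u,v) scales areas by 2.
u-values: 1, 1, -4, -1, 5; range = 5 − (-4) = 9.
v-values: 9, 7, -6, -1, -5; range = 9 − (-6) = 15.
Area = (9 × 15) / 2 = 67.5.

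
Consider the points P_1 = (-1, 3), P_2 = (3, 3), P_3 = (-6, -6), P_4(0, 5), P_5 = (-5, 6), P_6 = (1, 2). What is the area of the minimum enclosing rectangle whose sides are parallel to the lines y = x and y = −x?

In coordinates u = x + y, v = x − y the rectangle is axis-aligned; the map (x,y)→(u,v) scales areas by 2.
u-values: 2, 6, -12, 5, 1, 3; range = 6 − (-12) = 18.
v-values: -4, 0, 0, -5, -11, -1; range = 0 − (-11) = 11.
Area = (18 × 11) / 2 = 99.

99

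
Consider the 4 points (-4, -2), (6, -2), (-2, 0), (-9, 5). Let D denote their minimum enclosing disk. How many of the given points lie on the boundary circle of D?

The minimum enclosing circle of a finite set is fixed by two of the points (as a diameter) or three (as a circumcircle).
The farthest pair is (6, -2)–(-9, 5) with squared distance 274. The circle on this segment as diameter has centre (-1.5, 1.5) and r² = 274/4 = 68.5.
Check (-4, -2): distance² to centre = 18.5 ≤ 68.5, so it lies inside.
All remaining points lie in this disk, and no smaller disk contains both endpoints, so this is the minimum enclosing circle.
The points at distance exactly r from the centre are (6, -2), (-9, 5) — 2 points.

2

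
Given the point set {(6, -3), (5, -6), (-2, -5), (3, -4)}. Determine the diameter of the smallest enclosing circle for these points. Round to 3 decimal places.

A smallest enclosing disk is always determined by at most three of the input points on its boundary.
The farthest pair is (6, -3)–(-2, -5) with squared distance 68. The circle on this segment as diameter has centre (2, -4) and r² = 68/4 = 17.
Check (5, -6): distance² to centre = 13 ≤ 17, so it lies inside.
All remaining points lie in this disk, and no smaller disk contains both endpoints, so this is the minimum enclosing circle.
Diameter = 2r = 2√17 ≈ 8.246.

8.246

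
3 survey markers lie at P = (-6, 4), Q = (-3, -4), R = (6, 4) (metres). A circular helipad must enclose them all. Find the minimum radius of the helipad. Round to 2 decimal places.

6.43

Side lengths²: PQ² = 73, PR² = 144, QR² = 145.
Since QR² = 145 < 144 + 73 = 217, the triangle is acute, so the smallest enclosing circle is the circumcircle.
Circumcentre = (0, 1.6875), r² = 41.34765625.
r = √(41.34765625) ≈ 6.43.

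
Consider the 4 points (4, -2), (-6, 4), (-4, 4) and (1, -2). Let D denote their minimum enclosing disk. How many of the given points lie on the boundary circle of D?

2

By Welzl's lemma the MEC is supported by two points (diametrically opposite) or three points (on a circumcircle).
The farthest pair is (4, -2)–(-6, 4) with squared distance 136. The circle on this segment as diameter has centre (-1, 1) and r² = 136/4 = 34.
Check (-4, 4): distance² to centre = 18 ≤ 34, so it lies inside.
All remaining points lie in this disk, and no smaller disk contains both endpoints, so this is the minimum enclosing circle.
The points at distance exactly r from the centre are (4, -2), (-6, 4) — 2 points.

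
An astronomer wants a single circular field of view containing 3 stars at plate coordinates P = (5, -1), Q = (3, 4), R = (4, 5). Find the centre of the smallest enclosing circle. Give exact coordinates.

(4.5, 2)

Side lengths²: PQ² = 29, PR² = 37, QR² = 2.
Since PR² = 37 ≥ 29 + 2 = 31, the angle opposite PR is not acute, so the smallest enclosing circle has PR as diameter.
Centre = midpoint of PR = (4.5, 2), r² = 37/4 = 9.25.
Centre = (4.5, 2).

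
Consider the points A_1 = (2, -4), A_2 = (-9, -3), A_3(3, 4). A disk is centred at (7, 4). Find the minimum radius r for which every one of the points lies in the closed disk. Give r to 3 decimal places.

17.464

The required radius is the distance from (7, 4) to the farthest point.
Squared distances: 89, 305, 16.
Maximum is 305, attained at A_2.
r = √305 ≈ 17.464.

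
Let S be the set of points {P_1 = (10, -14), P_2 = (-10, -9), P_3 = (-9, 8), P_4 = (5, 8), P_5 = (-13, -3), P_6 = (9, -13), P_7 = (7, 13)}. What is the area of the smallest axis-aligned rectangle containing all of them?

x ranges over [-13, 10], width 23.
y ranges over [-14, 13], height 27.
Area = 23 × 27 = 621.

621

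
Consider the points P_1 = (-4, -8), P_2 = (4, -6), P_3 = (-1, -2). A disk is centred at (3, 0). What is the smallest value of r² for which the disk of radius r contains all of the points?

113

The required radius is the distance from (3, 0) to the farthest point.
Squared distances: 113, 37, 20.
Maximum is 113, attained at P_1.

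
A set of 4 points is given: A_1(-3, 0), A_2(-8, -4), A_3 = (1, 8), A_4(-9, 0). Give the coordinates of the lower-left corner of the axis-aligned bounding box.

(-9, -4)

x-range [-9, 1], y-range [-4, 8].
The lower-left corner is (-9, -4).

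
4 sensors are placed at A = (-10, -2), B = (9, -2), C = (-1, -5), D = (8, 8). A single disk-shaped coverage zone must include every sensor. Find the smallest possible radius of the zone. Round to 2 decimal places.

The minimum enclosing circle is determined by three boundary points: A, B, D.
Their circumcentre is (-0.5, 2.1) with r² = 107.06.
The farthest remaining point C is at distance² 50.66 ≤ 107.06.
r = √(107.06) ≈ 10.35.

10.35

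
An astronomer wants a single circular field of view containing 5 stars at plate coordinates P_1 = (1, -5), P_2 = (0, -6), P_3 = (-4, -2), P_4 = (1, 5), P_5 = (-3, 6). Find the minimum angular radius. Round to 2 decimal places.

A smallest enclosing disk is always determined by at most three of the input points on its boundary.
The farthest pair is P_2–P_5 with squared distance 153. The circle on this segment as diameter has centre (-1.5, 0) and r² = 153/4 = 38.25.
Check P_1: distance² to centre = 31.25 ≤ 38.25, so it lies inside.
All remaining points lie in this disk, and no smaller disk contains both endpoints, so this is the minimum enclosing circle.
r = √(38.25) ≈ 6.18.

6.18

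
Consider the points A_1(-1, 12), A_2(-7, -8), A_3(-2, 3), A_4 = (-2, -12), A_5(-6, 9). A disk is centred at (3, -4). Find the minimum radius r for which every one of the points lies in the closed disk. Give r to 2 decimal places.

The required radius is the distance from (3, -4) to the farthest point.
Squared distances: 272, 116, 74, 89, 250.
Maximum is 272, attained at A_1.
r = √272 ≈ 16.49.

16.49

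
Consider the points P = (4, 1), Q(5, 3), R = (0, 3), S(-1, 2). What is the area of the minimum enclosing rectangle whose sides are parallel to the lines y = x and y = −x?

In coordinates u = x + y, v = x − y the rectangle is axis-aligned; the map (x,y)→(u,v) scales areas by 2.
u-values: 5, 8, 3, 1; range = 8 − 1 = 7.
v-values: 3, 2, -3, -3; range = 3 − (-3) = 6.
Area = (7 × 6) / 2 = 21.

21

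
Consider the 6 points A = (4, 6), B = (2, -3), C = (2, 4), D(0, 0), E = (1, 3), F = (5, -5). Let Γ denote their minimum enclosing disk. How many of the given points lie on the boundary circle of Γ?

2

By Welzl's lemma the MEC is supported by two points (diametrically opposite) or three points (on a circumcircle).
The farthest pair is A–F with squared distance 122. The circle on this segment as diameter has centre (4.5, 0.5) and r² = 122/4 = 30.5.
Check B: distance² to centre = 18.5 ≤ 30.5, so it lies inside.
All remaining points lie in this disk, and no smaller disk contains both endpoints, so this is the minimum enclosing circle.
The points at distance exactly r from the centre are A, F — 2 points.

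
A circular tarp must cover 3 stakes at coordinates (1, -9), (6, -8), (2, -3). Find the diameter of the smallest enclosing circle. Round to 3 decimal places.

Call the three points A, B, C in the order given.
Side lengths²: AB² = 26, AC² = 37, BC² = 41.
Since BC² = 41 < 37 + 26 = 63, the triangle is acute, so the smallest enclosing circle is the circumcircle.
Circumcentre = (177/58, -363/58), r² = 19721/1682.
Diameter = 2r = 2√(19721/1682) ≈ 6.848.

6.848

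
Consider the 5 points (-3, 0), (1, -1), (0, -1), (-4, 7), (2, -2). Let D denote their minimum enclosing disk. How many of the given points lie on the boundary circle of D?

2

The minimum enclosing circle of a finite set is fixed by two of the points (as a diameter) or three (as a circumcircle).
The farthest pair is (-4, 7)–(2, -2) with squared distance 117. The circle on this segment as diameter has centre (-1, 2.5) and r² = 117/4 = 29.25.
Check (-3, 0): distance² to centre = 10.25 ≤ 29.25, so it lies inside.
All remaining points lie in this disk, and no smaller disk contains both endpoints, so this is the minimum enclosing circle.
The points at distance exactly r from the centre are (-4, 7), (2, -2) — 2 points.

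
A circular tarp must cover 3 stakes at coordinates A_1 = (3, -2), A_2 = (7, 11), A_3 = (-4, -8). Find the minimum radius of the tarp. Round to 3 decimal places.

10.977

Side lengths²: A_1A_2² = 185, A_1A_3² = 85, A_2A_3² = 482.
Since A_2A_3² = 482 ≥ 185 + 85 = 270, the angle opposite A_2A_3 is not acute, so the smallest enclosing circle has A_2A_3 as diameter.
Centre = midpoint of A_2A_3 = (1.5, 1.5), r² = 482/4 = 120.5.
r = √(120.5) ≈ 10.977.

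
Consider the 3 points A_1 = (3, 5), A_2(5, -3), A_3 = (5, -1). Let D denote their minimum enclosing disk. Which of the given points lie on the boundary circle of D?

A_1, A_2

Side lengths²: A_1A_2² = 68, A_1A_3² = 40, A_2A_3² = 4.
Since A_1A_2² = 68 ≥ 40 + 4 = 44, the angle opposite A_1A_2 is not acute, so the smallest enclosing circle has A_1A_2 as diameter.
Centre = midpoint of A_1A_2 = (4, 1), r² = 68/4 = 17.
The points at distance exactly r from the centre are A_1, A_2 — 2 points.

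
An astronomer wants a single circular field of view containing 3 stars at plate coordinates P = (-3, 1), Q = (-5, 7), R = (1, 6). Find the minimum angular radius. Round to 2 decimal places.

3.62

Side lengths²: PQ² = 40, PR² = 41, QR² = 37.
Since PR² = 41 < 40 + 37 = 77, the triangle is acute, so the smallest enclosing circle is the circumcircle.
Circumcentre = (-79/34, 155/34), r² = 7585/578.
r = √(7585/578) ≈ 3.62.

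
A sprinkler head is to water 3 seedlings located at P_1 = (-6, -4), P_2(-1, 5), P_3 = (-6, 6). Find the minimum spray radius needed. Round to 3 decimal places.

5.250

Side lengths²: P_1P_2² = 106, P_1P_3² = 100, P_2P_3² = 26.
Since P_1P_2² = 106 < 100 + 26 = 126, the triangle is acute, so the smallest enclosing circle is the circumcircle.
Circumcentre = (-4.4, 1), r² = 27.56.
r = √(27.56) ≈ 5.250.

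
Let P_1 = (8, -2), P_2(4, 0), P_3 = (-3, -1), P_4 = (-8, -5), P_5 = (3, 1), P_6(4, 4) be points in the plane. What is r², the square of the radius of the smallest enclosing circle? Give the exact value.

A smallest enclosing disk is always determined by at most three of the input points on its boundary.
The minimum enclosing circle is determined by three boundary points: P_1, P_4, P_6.
Their circumcentre is (-1/12, -55/18) with r² = 86125/1296.
The farthest remaining point P_2 is at distance² 33709/1296 ≤ 86125/1296.

86125/1296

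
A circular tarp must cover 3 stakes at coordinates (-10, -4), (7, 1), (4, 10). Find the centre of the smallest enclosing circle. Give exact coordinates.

(-2.75, 2.75)

Call the three points A, B, C in the order given.
Side lengths²: AB² = 314, AC² = 392, BC² = 90.
Since AC² = 392 < 314 + 90 = 404, the triangle is acute, so the smallest enclosing circle is the circumcircle.
Circumcentre = (-2.75, 2.75), r² = 98.125.
Centre = (-2.75, 2.75).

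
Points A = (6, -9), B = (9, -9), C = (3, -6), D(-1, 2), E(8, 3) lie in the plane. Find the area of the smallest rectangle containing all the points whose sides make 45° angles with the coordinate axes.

147

In coordinates u = x + y, v = x − y the rectangle is axis-aligned; the map (x,y)→(u,v) scales areas by 2.
u-values: -3, 0, -3, 1, 11; range = 11 − (-3) = 14.
v-values: 15, 18, 9, -3, 5; range = 18 − (-3) = 21.
Area = (14 × 21) / 2 = 147.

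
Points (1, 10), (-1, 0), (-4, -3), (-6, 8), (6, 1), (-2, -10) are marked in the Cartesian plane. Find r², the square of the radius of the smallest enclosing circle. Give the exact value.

The minimum enclosing circle of a finite set is fixed by two of the points (as a diameter) or three (as a circumcircle).
The farthest pair is (1, 10)–(-2, -10) with squared distance 409. The circle on this segment as diameter has centre (-0.5, 0) and r² = 409/4 = 102.25.
Check (-1, 0): distance² to centre = 0.25 ≤ 102.25, so it lies inside.
All remaining points lie in this disk, and no smaller disk contains both endpoints, so this is the minimum enclosing circle.

102.25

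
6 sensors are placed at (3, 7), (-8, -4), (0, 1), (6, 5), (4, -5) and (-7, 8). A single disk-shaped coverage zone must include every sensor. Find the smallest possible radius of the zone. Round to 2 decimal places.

By Welzl's lemma the MEC is supported by two points (diametrically opposite) or three points (on a circumcircle).
The farthest pair is (4, -5)–(-7, 8) with squared distance 290. The circle on this segment as diameter has centre (-1.5, 1.5) and r² = 290/4 = 72.5.
Check (3, 7): distance² to centre = 50.5 ≤ 72.5, so it lies inside.
All remaining points lie in this disk, and no smaller disk contains both endpoints, so this is the minimum enclosing circle.
r = √(72.5) ≈ 8.51.

8.51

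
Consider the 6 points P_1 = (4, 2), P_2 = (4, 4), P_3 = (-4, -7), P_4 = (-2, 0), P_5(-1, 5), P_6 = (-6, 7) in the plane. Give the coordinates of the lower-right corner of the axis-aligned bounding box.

x-range [-6, 4], y-range [-7, 7].
The lower-right corner is (4, -7).

(4, -7)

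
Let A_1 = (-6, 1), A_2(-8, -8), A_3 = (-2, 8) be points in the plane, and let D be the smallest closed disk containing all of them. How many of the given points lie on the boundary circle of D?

2

Side lengths²: A_1A_2² = 85, A_1A_3² = 65, A_2A_3² = 292.
Since A_2A_3² = 292 ≥ 85 + 65 = 150, the angle opposite A_2A_3 is not acute, so the smallest enclosing circle has A_2A_3 as diameter.
Centre = midpoint of A_2A_3 = (-5, 0), r² = 292/4 = 73.
The points at distance exactly r from the centre are A_2, A_3 — 2 points.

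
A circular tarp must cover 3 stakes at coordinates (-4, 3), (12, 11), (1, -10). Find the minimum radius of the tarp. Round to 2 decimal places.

Call the three points A, B, C in the order given.
Side lengths²: AB² = 320, AC² = 194, BC² = 562.
Since BC² = 562 ≥ 320 + 194 = 514, the angle opposite BC is not acute, so the smallest enclosing circle has BC as diameter.
Centre = midpoint of BC = (6.5, 0.5), r² = 562/4 = 140.5.
r = √(140.5) ≈ 11.85.

11.85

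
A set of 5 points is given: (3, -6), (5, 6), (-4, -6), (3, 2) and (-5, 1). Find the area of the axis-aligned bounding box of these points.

x ranges over [-5, 5], width 10.
y ranges over [-6, 6], height 12.
Area = 10 × 12 = 120.

120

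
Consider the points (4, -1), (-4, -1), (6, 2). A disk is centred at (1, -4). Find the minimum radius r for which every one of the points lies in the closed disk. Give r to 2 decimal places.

7.81

The required radius is the distance from (1, -4) to the farthest point.
Squared distances: 18, 34, 61.
Maximum is 61, attained at (6, 2).
r = √61 ≈ 7.81.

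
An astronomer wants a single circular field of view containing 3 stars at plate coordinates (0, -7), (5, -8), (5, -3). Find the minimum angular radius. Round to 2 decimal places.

Call the three points A, B, C in the order given.
Side lengths²: AB² = 26, AC² = 41, BC² = 25.
Since AC² = 41 < 26 + 25 = 51, the triangle is acute, so the smallest enclosing circle is the circumcircle.
Circumcentre = (2.9, -5.5), r² = 10.66.
r = √(10.66) ≈ 3.26.

3.26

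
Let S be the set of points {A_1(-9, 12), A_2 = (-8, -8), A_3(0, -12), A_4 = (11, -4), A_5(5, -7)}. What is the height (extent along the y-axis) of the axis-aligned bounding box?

max y = 12, min y = -12, so height = 24.

24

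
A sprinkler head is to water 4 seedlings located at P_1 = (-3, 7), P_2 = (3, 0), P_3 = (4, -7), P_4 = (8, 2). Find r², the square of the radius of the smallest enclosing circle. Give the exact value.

A smallest enclosing disk is always determined by at most three of the input points on its boundary.
The farthest pair is P_1–P_3 with squared distance 245. The circle on this segment as diameter has centre (0.5, 0) and r² = 245/4 = 61.25.
Check P_2: distance² to centre = 6.25 ≤ 61.25, so it lies inside.
All remaining points lie in this disk, and no smaller disk contains both endpoints, so this is the minimum enclosing circle.

61.25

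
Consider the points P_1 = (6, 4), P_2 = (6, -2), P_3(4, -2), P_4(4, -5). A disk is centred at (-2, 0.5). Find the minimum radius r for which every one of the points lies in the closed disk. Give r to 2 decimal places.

8.73

The required radius is the distance from (-2, 0.5) to the farthest point.
Squared distances: 76.25, 70.25, 42.25, 66.25.
Maximum is 76.25, attained at P_1.
r = √(76.25) ≈ 8.73.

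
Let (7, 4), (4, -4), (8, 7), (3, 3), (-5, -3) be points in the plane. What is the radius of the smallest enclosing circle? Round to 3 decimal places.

By Welzl's lemma the MEC is supported by two points (diametrically opposite) or three points (on a circumcircle).
The farthest pair is (8, 7)–(-5, -3) with squared distance 269. The circle on this segment as diameter has centre (1.5, 2) and r² = 269/4 = 67.25.
Check (7, 4): distance² to centre = 34.25 ≤ 67.25, so it lies inside.
All remaining points lie in this disk, and no smaller disk contains both endpoints, so this is the minimum enclosing circle.
r = √(67.25) ≈ 8.201.

8.201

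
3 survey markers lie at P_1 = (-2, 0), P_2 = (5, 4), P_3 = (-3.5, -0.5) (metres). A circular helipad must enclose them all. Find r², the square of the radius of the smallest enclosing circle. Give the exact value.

Side lengths²: P_1P_2² = 65, P_1P_3² = 2.5, P_2P_3² = 92.5.
Since P_2P_3² = 92.5 ≥ 65 + 2.5 = 67.5, the angle opposite P_2P_3 is not acute, so the smallest enclosing circle has P_2P_3 as diameter.
Centre = midpoint of P_2P_3 = (0.75, 1.75), r² = 92.5/4 = 23.125.

23.125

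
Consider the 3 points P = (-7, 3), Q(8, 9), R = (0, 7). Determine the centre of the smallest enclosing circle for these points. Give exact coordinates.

(0.5, 6)

Side lengths²: PQ² = 261, PR² = 65, QR² = 68.
Since PQ² = 261 ≥ 68 + 65 = 133, the angle opposite PQ is not acute, so the smallest enclosing circle has PQ as diameter.
Centre = midpoint of PQ = (0.5, 6), r² = 261/4 = 65.25.
Centre = (0.5, 6).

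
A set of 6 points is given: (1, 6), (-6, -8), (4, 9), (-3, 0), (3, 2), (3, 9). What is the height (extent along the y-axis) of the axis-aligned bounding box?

17

max y = 9, min y = -8, so height = 17.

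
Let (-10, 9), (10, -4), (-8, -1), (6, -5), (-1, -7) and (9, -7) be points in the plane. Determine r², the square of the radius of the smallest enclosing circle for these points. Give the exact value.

The farthest pair is (-10, 9)–(9, -7) with squared distance 617. The circle on this segment as diameter has centre (-0.5, 1) and r² = 617/4 = 154.25.
Check (10, -4): distance² to centre = 135.25 ≤ 154.25, so it lies inside.
All remaining points lie in this disk, and no smaller disk contains both endpoints, so this is the minimum enclosing circle.

154.25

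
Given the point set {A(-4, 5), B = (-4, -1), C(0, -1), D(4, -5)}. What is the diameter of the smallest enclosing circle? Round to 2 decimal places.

By Welzl's lemma the MEC is supported by two points (diametrically opposite) or three points (on a circumcircle).
The farthest pair is A–D with squared distance 164. The circle on this segment as diameter has centre (0, 0) and r² = 164/4 = 41.
Check B: distance² to centre = 17 ≤ 41, so it lies inside.
All remaining points lie in this disk, and no smaller disk contains both endpoints, so this is the minimum enclosing circle.
Diameter = 2r = 2√41 ≈ 12.81.

12.81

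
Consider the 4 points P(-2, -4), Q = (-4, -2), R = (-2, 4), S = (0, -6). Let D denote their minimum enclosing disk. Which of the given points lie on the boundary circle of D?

A smallest enclosing disk is always determined by at most three of the input points on its boundary.
The farthest pair is R–S with squared distance 104. The circle on this segment as diameter has centre (-1, -1) and r² = 104/4 = 26.
Check P: distance² to centre = 10 ≤ 26, so it lies inside.
All remaining points lie in this disk, and no smaller disk contains both endpoints, so this is the minimum enclosing circle.
The points at distance exactly r from the centre are R, S — 2 points.

R, S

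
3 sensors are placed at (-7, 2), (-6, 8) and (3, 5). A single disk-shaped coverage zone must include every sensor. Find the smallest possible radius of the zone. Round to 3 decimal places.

Call the three points A, B, C in the order given.
Side lengths²: AB² = 37, AC² = 109, BC² = 90.
Since AC² = 109 < 90 + 37 = 127, the triangle is acute, so the smallest enclosing circle is the circumcircle.
Circumcentre = (-85/38, 163/38), r² = 20165/722.
r = √(20165/722) ≈ 5.285.

5.285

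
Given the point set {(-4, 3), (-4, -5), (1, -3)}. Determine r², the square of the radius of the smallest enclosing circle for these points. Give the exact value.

17.69

Call the three points A, B, C in the order given.
Side lengths²: AB² = 64, AC² = 61, BC² = 29.
Since AB² = 64 < 61 + 29 = 90, the triangle is acute, so the smallest enclosing circle is the circumcircle.
Circumcentre = (-2.7, -1), r² = 17.69.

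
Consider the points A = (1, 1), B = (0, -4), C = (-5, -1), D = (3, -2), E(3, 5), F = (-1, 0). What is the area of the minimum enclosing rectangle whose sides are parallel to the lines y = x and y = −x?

In coordinates u = x + y, v = x − y the rectangle is axis-aligned; the map (x,y)→(u,v) scales areas by 2.
u-values: 2, -4, -6, 1, 8, -1; range = 8 − (-6) = 14.
v-values: 0, 4, -4, 5, -2, -1; range = 5 − (-4) = 9.
Area = (14 × 9) / 2 = 63.

63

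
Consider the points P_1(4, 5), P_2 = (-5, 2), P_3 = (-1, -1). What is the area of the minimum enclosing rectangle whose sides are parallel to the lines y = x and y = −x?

In coordinates u = x + y, v = x − y the rectangle is axis-aligned; the map (x,y)→(u,v) scales areas by 2.
u-values: 9, -3, -2; range = 9 − (-3) = 12.
v-values: -1, -7, 0; range = 0 − (-7) = 7.
Area = (12 × 7) / 2 = 42.

42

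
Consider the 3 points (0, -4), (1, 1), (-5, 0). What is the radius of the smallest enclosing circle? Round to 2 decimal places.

3.42

Call the three points A, B, C in the order given.
Side lengths²: AB² = 26, AC² = 41, BC² = 37.
Since AC² = 41 < 37 + 26 = 63, the triangle is acute, so the smallest enclosing circle is the circumcircle.
Circumcentre = (-101/58, -61/58), r² = 19721/1682.
r = √(19721/1682) ≈ 3.42.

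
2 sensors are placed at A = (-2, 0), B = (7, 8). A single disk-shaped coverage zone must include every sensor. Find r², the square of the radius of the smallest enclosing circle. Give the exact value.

36.25

The smallest circle enclosing two points has them as diameter endpoints.
Centre = midpoint = (2.5, 4); r² = |AB|²/4 = 145/4 = 36.25.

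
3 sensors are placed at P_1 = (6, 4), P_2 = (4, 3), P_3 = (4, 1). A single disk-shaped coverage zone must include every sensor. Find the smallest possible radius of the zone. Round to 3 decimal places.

Side lengths²: P_1P_2² = 5, P_1P_3² = 13, P_2P_3² = 4.
Since P_1P_3² = 13 ≥ 5 + 4 = 9, the angle opposite P_1P_3 is not acute, so the smallest enclosing circle has P_1P_3 as diameter.
Centre = midpoint of P_1P_3 = (5, 2.5), r² = 13/4 = 3.25.
r = √(3.25) ≈ 1.803.

1.803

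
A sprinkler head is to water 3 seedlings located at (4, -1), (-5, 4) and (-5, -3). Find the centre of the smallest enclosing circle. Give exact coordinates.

Call the three points A, B, C in the order given.
Side lengths²: AB² = 106, AC² = 85, BC² = 49.
Since AB² = 106 < 85 + 49 = 134, the triangle is acute, so the smallest enclosing circle is the circumcircle.
Circumcentre = (-19/18, 0.5), r² = 4505/162.
Centre = (-19/18, 0.5).

(-19/18, 0.5)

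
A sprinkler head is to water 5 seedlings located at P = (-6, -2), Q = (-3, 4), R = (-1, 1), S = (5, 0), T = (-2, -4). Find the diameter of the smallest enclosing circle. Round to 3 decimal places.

By Welzl's lemma the MEC is supported by two points (diametrically opposite) or three points (on a circumcircle).
The farthest pair is P–S with squared distance 125. The circle on this segment as diameter has centre (-0.5, -1) and r² = 125/4 = 31.25.
Check Q: distance² to centre = 31.25 ≤ 31.25, so it lies inside.
All remaining points lie in this disk, and no smaller disk contains both endpoints, so this is the minimum enclosing circle.
Diameter = 2r = 2√(31.25) ≈ 11.180.

11.180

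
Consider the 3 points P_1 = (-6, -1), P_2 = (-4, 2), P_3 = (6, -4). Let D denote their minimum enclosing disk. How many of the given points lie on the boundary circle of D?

Side lengths²: P_1P_2² = 13, P_1P_3² = 153, P_2P_3² = 136.
Since P_1P_3² = 153 ≥ 136 + 13 = 149, the angle opposite P_1P_3 is not acute, so the smallest enclosing circle has P_1P_3 as diameter.
Centre = midpoint of P_1P_3 = (0, -2.5), r² = 153/4 = 38.25.
The points at distance exactly r from the centre are P_1, P_3 — 2 points.

2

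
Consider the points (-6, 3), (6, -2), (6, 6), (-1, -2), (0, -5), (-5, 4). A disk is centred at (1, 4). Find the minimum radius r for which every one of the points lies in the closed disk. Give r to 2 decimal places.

The required radius is the distance from (1, 4) to the farthest point.
Squared distances: 50, 61, 29, 40, 82, 36.
Maximum is 82, attained at (0, -5).
r = √82 ≈ 9.06.

9.06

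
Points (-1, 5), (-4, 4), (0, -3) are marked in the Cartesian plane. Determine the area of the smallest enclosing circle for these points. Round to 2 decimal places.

53.09

Call the three points A, B, C in the order given.
Side lengths²: AB² = 10, AC² = 65, BC² = 65.
Since BC² = 65 < 65 + 10 = 75, the triangle is acute, so the smallest enclosing circle is the circumcircle.
Circumcentre = (-1.3, 0.9), r² = 16.9.
Area = π·r² = π·16.9 ≈ 53.09.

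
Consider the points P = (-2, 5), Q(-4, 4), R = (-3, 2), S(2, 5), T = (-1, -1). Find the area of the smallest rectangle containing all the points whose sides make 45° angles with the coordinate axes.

In coordinates u = x + y, v = x − y the rectangle is axis-aligned; the map (x,y)→(u,v) scales areas by 2.
u-values: 3, 0, -1, 7, -2; range = 7 − (-2) = 9.
v-values: -7, -8, -5, -3, 0; range = 0 − (-8) = 8.
Area = (9 × 8) / 2 = 36.

36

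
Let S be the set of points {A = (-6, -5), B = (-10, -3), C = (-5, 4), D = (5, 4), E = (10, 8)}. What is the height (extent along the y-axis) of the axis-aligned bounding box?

max y = 8, min y = -5, so height = 13.

13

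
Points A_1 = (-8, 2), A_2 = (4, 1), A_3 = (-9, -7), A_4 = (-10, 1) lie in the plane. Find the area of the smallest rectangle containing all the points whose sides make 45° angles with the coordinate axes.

147

In coordinates u = x + y, v = x − y the rectangle is axis-aligned; the map (x,y)→(u,v) scales areas by 2.
u-values: -6, 5, -16, -9; range = 5 − (-16) = 21.
v-values: -10, 3, -2, -11; range = 3 − (-11) = 14.
Area = (21 × 14) / 2 = 147.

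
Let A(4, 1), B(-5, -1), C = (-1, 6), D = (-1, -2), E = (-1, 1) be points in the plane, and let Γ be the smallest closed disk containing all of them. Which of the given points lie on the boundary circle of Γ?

The minimum enclosing circle of a finite set is fixed by two of the points (as a diameter) or three (as a circumcircle).
The minimum enclosing circle is determined by three boundary points: A, B, C.
Their circumcentre is (-17/22, 27/22) with r² = 5525/242.
The farthest remaining point D is at distance² 2533/242 ≤ 5525/242.
The points at distance exactly r from the centre are A, B, C — 3 points.

A, B, C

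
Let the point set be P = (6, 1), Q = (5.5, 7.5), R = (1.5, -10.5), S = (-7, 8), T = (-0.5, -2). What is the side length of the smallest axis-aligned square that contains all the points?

18.5

The bounding box has width 13 and height 18.5.
An axis-aligned square enclosing the set must have side ≥ max(width, height).
So the minimum side is max(13, 18.5) = 18.5.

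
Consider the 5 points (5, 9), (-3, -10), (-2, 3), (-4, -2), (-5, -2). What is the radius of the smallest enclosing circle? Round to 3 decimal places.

10.308

By Welzl's lemma the MEC is supported by two points (diametrically opposite) or three points (on a circumcircle).
The farthest pair is (5, 9)–(-3, -10) with squared distance 425. The circle on this segment as diameter has centre (1, -0.5) and r² = 425/4 = 106.25.
Check (-2, 3): distance² to centre = 21.25 ≤ 106.25, so it lies inside.
All remaining points lie in this disk, and no smaller disk contains both endpoints, so this is the minimum enclosing circle.
r = √(106.25) ≈ 10.308.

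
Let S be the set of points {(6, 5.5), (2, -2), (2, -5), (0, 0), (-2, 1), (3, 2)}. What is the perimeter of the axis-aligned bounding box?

Width = max x − min x = 6 − (-2) = 8.
Height = max y − min y = 5.5 − (-5) = 10.5.
Perimeter = 2(8 + 10.5) = 37.

37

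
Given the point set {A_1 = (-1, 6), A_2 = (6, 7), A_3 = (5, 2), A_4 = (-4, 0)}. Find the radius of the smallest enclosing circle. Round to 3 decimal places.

6.103

A smallest enclosing disk is always determined by at most three of the input points on its boundary.
The farthest pair is A_2–A_4 with squared distance 149. The circle on this segment as diameter has centre (1, 3.5) and r² = 149/4 = 37.25.
Check A_1: distance² to centre = 10.25 ≤ 37.25, so it lies inside.
All remaining points lie in this disk, and no smaller disk contains both endpoints, so this is the minimum enclosing circle.
r = √(37.25) ≈ 6.103.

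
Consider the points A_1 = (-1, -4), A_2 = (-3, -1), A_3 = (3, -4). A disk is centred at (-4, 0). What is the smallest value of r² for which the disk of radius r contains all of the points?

The required radius is the distance from (-4, 0) to the farthest point.
Squared distances: 25, 2, 65.
Maximum is 65, attained at A_3.

65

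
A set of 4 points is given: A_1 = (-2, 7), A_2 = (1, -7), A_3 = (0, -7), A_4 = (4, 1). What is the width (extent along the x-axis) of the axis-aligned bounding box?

6

max x = 4, min x = -2, so width = 6.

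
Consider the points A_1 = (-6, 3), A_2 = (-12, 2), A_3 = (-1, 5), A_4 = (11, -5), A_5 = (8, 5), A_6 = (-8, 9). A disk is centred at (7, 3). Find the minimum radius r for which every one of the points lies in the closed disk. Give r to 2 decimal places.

19.03

The required radius is the distance from (7, 3) to the farthest point.
Squared distances: 169, 362, 68, 80, 5, 261.
Maximum is 362, attained at A_2.
r = √362 ≈ 19.03.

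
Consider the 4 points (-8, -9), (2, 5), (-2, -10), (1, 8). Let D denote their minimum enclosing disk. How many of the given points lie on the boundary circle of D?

3

By Welzl's lemma the MEC is supported by two points (diametrically opposite) or three points (on a circumcircle).
The farthest pair is (-8, -9)–(1, 8) with squared distance 370. The circle on this segment as diameter has centre (-3.5, -0.5) and r² = 370/4 = 92.5.
Check (2, 5): distance² to centre = 60.5 ≤ 92.5, so it lies inside.
All remaining points lie in this disk, and no smaller disk contains both endpoints, so this is the minimum enclosing circle.
The points at distance exactly r from the centre are (-8, -9), (-2, -10), (1, 8) — 3 points.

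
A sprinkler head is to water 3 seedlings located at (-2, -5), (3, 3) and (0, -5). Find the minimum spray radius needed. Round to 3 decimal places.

Call the three points A, B, C in the order given.
Side lengths²: AB² = 89, AC² = 4, BC² = 73.
Since AB² = 89 ≥ 73 + 4 = 77, the angle opposite AB is not acute, so the smallest enclosing circle has AB as diameter.
Centre = midpoint of AB = (0.5, -1), r² = 89/4 = 22.25.
r = √(22.25) ≈ 4.717.

4.717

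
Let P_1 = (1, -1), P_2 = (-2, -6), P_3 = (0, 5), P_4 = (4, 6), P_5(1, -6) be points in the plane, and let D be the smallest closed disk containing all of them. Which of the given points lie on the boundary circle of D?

P_2, P_4

A smallest enclosing disk is always determined by at most three of the input points on its boundary.
The farthest pair is P_2–P_4 with squared distance 180. The circle on this segment as diameter has centre (1, 0) and r² = 180/4 = 45.
Check P_1: distance² to centre = 1 ≤ 45, so it lies inside.
All remaining points lie in this disk, and no smaller disk contains both endpoints, so this is the minimum enclosing circle.
The points at distance exactly r from the centre are P_2, P_4 — 2 points.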